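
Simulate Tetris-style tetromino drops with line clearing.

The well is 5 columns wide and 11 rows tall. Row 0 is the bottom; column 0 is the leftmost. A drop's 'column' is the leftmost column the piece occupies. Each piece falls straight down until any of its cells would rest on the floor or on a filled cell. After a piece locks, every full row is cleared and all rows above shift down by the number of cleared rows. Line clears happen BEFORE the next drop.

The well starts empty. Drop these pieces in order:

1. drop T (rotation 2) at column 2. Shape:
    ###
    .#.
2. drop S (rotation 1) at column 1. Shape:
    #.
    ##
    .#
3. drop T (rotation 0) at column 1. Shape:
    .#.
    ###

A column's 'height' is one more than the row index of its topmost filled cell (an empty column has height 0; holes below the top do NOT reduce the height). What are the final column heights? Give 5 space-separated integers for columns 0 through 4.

Drop 1: T rot2 at col 2 lands with bottom-row=0; cleared 0 line(s) (total 0); column heights now [0 0 2 2 2], max=2
Drop 2: S rot1 at col 1 lands with bottom-row=2; cleared 0 line(s) (total 0); column heights now [0 5 4 2 2], max=5
Drop 3: T rot0 at col 1 lands with bottom-row=5; cleared 0 line(s) (total 0); column heights now [0 6 7 6 2], max=7

Answer: 0 6 7 6 2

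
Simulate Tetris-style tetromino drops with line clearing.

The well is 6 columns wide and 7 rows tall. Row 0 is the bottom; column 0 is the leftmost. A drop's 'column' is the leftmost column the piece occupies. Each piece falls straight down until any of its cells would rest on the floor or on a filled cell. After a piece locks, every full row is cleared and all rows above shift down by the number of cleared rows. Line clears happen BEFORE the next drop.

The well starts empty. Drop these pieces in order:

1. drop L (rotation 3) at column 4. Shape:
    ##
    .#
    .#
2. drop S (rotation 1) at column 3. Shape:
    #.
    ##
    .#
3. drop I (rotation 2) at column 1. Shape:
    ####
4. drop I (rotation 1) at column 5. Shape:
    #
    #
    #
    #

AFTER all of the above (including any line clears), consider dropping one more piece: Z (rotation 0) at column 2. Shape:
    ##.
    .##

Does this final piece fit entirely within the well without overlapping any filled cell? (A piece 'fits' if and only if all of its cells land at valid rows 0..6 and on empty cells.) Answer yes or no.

Drop 1: L rot3 at col 4 lands with bottom-row=0; cleared 0 line(s) (total 0); column heights now [0 0 0 0 3 3], max=3
Drop 2: S rot1 at col 3 lands with bottom-row=3; cleared 0 line(s) (total 0); column heights now [0 0 0 6 5 3], max=6
Drop 3: I rot2 at col 1 lands with bottom-row=6; cleared 0 line(s) (total 0); column heights now [0 7 7 7 7 3], max=7
Drop 4: I rot1 at col 5 lands with bottom-row=3; cleared 0 line(s) (total 0); column heights now [0 7 7 7 7 7], max=7
Test piece Z rot0 at col 2 (width 3): heights before test = [0 7 7 7 7 7]; fits = False

Answer: no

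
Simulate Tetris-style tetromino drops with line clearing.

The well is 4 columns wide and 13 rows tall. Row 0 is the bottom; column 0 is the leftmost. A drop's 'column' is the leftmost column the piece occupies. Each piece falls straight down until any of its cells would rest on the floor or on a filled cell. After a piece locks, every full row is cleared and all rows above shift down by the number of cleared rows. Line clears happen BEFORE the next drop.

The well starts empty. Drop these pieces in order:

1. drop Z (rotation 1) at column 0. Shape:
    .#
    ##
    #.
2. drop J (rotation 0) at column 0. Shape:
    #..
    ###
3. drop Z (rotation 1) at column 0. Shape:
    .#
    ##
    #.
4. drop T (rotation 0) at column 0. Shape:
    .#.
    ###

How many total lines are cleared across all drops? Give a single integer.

Drop 1: Z rot1 at col 0 lands with bottom-row=0; cleared 0 line(s) (total 0); column heights now [2 3 0 0], max=3
Drop 2: J rot0 at col 0 lands with bottom-row=3; cleared 0 line(s) (total 0); column heights now [5 4 4 0], max=5
Drop 3: Z rot1 at col 0 lands with bottom-row=5; cleared 0 line(s) (total 0); column heights now [7 8 4 0], max=8
Drop 4: T rot0 at col 0 lands with bottom-row=8; cleared 0 line(s) (total 0); column heights now [9 10 9 0], max=10

Answer: 0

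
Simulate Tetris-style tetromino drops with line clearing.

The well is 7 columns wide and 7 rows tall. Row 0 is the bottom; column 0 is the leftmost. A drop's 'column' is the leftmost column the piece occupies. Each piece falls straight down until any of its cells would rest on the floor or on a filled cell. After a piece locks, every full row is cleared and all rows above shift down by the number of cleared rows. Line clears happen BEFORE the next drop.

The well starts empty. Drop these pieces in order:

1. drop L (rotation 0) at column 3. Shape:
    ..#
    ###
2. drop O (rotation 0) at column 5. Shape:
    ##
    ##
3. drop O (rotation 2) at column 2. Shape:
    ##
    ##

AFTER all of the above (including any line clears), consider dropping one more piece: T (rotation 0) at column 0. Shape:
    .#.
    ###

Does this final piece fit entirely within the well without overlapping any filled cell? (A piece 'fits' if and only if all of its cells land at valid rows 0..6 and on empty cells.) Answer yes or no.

Answer: yes

Derivation:
Drop 1: L rot0 at col 3 lands with bottom-row=0; cleared 0 line(s) (total 0); column heights now [0 0 0 1 1 2 0], max=2
Drop 2: O rot0 at col 5 lands with bottom-row=2; cleared 0 line(s) (total 0); column heights now [0 0 0 1 1 4 4], max=4
Drop 3: O rot2 at col 2 lands with bottom-row=1; cleared 0 line(s) (total 0); column heights now [0 0 3 3 1 4 4], max=4
Test piece T rot0 at col 0 (width 3): heights before test = [0 0 3 3 1 4 4]; fits = True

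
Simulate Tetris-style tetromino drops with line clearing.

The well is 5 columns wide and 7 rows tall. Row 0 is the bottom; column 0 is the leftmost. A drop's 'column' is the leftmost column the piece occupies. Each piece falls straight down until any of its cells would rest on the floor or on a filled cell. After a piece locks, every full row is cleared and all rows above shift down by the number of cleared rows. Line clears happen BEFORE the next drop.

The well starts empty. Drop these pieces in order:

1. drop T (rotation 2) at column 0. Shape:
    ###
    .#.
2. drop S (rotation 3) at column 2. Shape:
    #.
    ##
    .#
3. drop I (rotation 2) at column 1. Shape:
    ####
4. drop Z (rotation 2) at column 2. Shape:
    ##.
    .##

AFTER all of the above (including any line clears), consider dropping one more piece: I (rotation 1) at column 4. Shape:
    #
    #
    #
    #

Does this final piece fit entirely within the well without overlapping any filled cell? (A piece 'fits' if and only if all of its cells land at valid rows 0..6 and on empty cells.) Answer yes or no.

Drop 1: T rot2 at col 0 lands with bottom-row=0; cleared 0 line(s) (total 0); column heights now [2 2 2 0 0], max=2
Drop 2: S rot3 at col 2 lands with bottom-row=1; cleared 0 line(s) (total 0); column heights now [2 2 4 3 0], max=4
Drop 3: I rot2 at col 1 lands with bottom-row=4; cleared 0 line(s) (total 0); column heights now [2 5 5 5 5], max=5
Drop 4: Z rot2 at col 2 lands with bottom-row=5; cleared 0 line(s) (total 0); column heights now [2 5 7 7 6], max=7
Test piece I rot1 at col 4 (width 1): heights before test = [2 5 7 7 6]; fits = False

Answer: no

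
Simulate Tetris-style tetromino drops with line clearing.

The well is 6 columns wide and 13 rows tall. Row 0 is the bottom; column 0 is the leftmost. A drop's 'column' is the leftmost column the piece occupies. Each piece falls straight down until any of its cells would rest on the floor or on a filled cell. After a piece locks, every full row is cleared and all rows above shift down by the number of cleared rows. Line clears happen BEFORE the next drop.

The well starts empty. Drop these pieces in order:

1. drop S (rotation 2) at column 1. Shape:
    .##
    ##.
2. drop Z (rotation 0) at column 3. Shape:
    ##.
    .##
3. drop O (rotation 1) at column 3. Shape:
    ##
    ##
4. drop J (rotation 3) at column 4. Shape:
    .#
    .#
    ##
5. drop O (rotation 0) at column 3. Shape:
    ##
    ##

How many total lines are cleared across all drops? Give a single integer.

Answer: 0

Derivation:
Drop 1: S rot2 at col 1 lands with bottom-row=0; cleared 0 line(s) (total 0); column heights now [0 1 2 2 0 0], max=2
Drop 2: Z rot0 at col 3 lands with bottom-row=1; cleared 0 line(s) (total 0); column heights now [0 1 2 3 3 2], max=3
Drop 3: O rot1 at col 3 lands with bottom-row=3; cleared 0 line(s) (total 0); column heights now [0 1 2 5 5 2], max=5
Drop 4: J rot3 at col 4 lands with bottom-row=5; cleared 0 line(s) (total 0); column heights now [0 1 2 5 6 8], max=8
Drop 5: O rot0 at col 3 lands with bottom-row=6; cleared 0 line(s) (total 0); column heights now [0 1 2 8 8 8], max=8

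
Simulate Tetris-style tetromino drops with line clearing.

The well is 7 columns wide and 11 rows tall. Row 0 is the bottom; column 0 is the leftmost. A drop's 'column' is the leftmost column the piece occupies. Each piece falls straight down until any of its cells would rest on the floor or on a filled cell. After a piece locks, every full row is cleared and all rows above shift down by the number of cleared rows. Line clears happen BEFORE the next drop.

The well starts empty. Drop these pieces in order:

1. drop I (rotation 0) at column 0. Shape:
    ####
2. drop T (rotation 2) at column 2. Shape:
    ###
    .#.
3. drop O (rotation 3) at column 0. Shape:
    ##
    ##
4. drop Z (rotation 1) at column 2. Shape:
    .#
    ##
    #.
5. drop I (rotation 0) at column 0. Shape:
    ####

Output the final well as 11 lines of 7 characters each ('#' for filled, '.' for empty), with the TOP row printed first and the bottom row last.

Drop 1: I rot0 at col 0 lands with bottom-row=0; cleared 0 line(s) (total 0); column heights now [1 1 1 1 0 0 0], max=1
Drop 2: T rot2 at col 2 lands with bottom-row=1; cleared 0 line(s) (total 0); column heights now [1 1 3 3 3 0 0], max=3
Drop 3: O rot3 at col 0 lands with bottom-row=1; cleared 0 line(s) (total 0); column heights now [3 3 3 3 3 0 0], max=3
Drop 4: Z rot1 at col 2 lands with bottom-row=3; cleared 0 line(s) (total 0); column heights now [3 3 5 6 3 0 0], max=6
Drop 5: I rot0 at col 0 lands with bottom-row=6; cleared 0 line(s) (total 0); column heights now [7 7 7 7 3 0 0], max=7

Answer: .......
.......
.......
.......
####...
...#...
..##...
..#....
#####..
##.#...
####...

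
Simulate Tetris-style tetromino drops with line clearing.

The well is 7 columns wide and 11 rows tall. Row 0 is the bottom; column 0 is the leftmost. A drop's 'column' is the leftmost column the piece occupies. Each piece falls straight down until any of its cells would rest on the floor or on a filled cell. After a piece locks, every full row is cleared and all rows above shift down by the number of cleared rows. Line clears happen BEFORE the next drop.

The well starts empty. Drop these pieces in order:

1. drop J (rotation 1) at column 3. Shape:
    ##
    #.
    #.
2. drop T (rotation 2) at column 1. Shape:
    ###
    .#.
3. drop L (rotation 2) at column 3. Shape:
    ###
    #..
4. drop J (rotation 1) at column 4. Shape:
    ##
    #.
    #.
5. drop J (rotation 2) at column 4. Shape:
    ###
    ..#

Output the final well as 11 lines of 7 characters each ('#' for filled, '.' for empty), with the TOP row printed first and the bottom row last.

Answer: .......
....###
....###
....#..
....#..
...###.
...#...
.###...
..###..
...#...
...#...

Derivation:
Drop 1: J rot1 at col 3 lands with bottom-row=0; cleared 0 line(s) (total 0); column heights now [0 0 0 3 3 0 0], max=3
Drop 2: T rot2 at col 1 lands with bottom-row=2; cleared 0 line(s) (total 0); column heights now [0 4 4 4 3 0 0], max=4
Drop 3: L rot2 at col 3 lands with bottom-row=4; cleared 0 line(s) (total 0); column heights now [0 4 4 6 6 6 0], max=6
Drop 4: J rot1 at col 4 lands with bottom-row=6; cleared 0 line(s) (total 0); column heights now [0 4 4 6 9 9 0], max=9
Drop 5: J rot2 at col 4 lands with bottom-row=8; cleared 0 line(s) (total 0); column heights now [0 4 4 6 10 10 10], max=10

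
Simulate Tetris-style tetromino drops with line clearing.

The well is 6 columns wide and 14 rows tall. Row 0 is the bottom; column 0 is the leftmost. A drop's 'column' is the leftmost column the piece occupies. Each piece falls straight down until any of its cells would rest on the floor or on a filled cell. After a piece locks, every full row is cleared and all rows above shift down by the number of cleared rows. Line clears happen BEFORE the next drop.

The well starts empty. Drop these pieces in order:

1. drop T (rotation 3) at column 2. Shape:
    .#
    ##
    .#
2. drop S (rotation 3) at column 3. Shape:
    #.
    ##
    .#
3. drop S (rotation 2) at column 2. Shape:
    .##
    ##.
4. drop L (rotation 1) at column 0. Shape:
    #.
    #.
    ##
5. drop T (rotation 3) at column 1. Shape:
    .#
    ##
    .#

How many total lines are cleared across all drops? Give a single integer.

Answer: 0

Derivation:
Drop 1: T rot3 at col 2 lands with bottom-row=0; cleared 0 line(s) (total 0); column heights now [0 0 2 3 0 0], max=3
Drop 2: S rot3 at col 3 lands with bottom-row=2; cleared 0 line(s) (total 0); column heights now [0 0 2 5 4 0], max=5
Drop 3: S rot2 at col 2 lands with bottom-row=5; cleared 0 line(s) (total 0); column heights now [0 0 6 7 7 0], max=7
Drop 4: L rot1 at col 0 lands with bottom-row=0; cleared 0 line(s) (total 0); column heights now [3 1 6 7 7 0], max=7
Drop 5: T rot3 at col 1 lands with bottom-row=6; cleared 0 line(s) (total 0); column heights now [3 8 9 7 7 0], max=9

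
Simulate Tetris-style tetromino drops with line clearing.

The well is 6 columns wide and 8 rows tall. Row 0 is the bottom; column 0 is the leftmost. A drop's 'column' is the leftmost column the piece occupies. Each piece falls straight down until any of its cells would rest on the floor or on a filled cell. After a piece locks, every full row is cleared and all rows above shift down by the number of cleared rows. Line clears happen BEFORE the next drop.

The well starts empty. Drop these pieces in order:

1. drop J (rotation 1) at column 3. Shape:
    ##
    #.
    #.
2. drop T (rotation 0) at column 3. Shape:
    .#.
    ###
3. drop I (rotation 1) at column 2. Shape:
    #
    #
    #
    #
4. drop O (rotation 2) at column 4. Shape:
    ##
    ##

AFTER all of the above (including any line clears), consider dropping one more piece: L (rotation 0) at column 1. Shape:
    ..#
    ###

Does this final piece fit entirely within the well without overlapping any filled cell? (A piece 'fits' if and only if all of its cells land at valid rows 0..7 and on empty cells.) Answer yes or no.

Answer: yes

Derivation:
Drop 1: J rot1 at col 3 lands with bottom-row=0; cleared 0 line(s) (total 0); column heights now [0 0 0 3 3 0], max=3
Drop 2: T rot0 at col 3 lands with bottom-row=3; cleared 0 line(s) (total 0); column heights now [0 0 0 4 5 4], max=5
Drop 3: I rot1 at col 2 lands with bottom-row=0; cleared 0 line(s) (total 0); column heights now [0 0 4 4 5 4], max=5
Drop 4: O rot2 at col 4 lands with bottom-row=5; cleared 0 line(s) (total 0); column heights now [0 0 4 4 7 7], max=7
Test piece L rot0 at col 1 (width 3): heights before test = [0 0 4 4 7 7]; fits = True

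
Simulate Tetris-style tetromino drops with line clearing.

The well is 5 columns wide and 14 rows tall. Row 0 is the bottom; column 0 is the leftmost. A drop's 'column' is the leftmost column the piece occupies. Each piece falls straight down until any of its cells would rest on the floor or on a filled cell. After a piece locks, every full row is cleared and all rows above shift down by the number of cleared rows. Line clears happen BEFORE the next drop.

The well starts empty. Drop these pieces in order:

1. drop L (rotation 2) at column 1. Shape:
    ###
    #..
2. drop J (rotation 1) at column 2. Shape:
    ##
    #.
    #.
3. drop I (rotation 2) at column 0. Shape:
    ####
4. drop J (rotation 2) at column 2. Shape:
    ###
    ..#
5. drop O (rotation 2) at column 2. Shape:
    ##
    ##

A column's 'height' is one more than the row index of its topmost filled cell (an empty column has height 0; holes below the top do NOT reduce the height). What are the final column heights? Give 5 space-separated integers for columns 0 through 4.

Answer: 0 2 8 8 6

Derivation:
Drop 1: L rot2 at col 1 lands with bottom-row=0; cleared 0 line(s) (total 0); column heights now [0 2 2 2 0], max=2
Drop 2: J rot1 at col 2 lands with bottom-row=2; cleared 0 line(s) (total 0); column heights now [0 2 5 5 0], max=5
Drop 3: I rot2 at col 0 lands with bottom-row=5; cleared 0 line(s) (total 0); column heights now [6 6 6 6 0], max=6
Drop 4: J rot2 at col 2 lands with bottom-row=5; cleared 1 line(s) (total 1); column heights now [0 2 6 6 6], max=6
Drop 5: O rot2 at col 2 lands with bottom-row=6; cleared 0 line(s) (total 1); column heights now [0 2 8 8 6], max=8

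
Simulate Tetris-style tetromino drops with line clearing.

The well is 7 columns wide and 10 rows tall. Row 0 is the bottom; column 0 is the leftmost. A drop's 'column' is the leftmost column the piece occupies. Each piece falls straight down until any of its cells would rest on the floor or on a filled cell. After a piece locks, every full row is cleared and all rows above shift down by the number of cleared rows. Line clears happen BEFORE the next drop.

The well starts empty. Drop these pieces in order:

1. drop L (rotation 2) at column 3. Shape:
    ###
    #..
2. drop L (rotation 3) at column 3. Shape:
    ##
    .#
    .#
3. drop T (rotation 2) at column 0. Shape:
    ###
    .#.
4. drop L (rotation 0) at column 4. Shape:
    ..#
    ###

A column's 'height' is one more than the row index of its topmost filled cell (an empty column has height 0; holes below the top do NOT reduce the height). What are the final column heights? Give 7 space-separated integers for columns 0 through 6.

Drop 1: L rot2 at col 3 lands with bottom-row=0; cleared 0 line(s) (total 0); column heights now [0 0 0 2 2 2 0], max=2
Drop 2: L rot3 at col 3 lands with bottom-row=2; cleared 0 line(s) (total 0); column heights now [0 0 0 5 5 2 0], max=5
Drop 3: T rot2 at col 0 lands with bottom-row=0; cleared 0 line(s) (total 0); column heights now [2 2 2 5 5 2 0], max=5
Drop 4: L rot0 at col 4 lands with bottom-row=5; cleared 0 line(s) (total 0); column heights now [2 2 2 5 6 6 7], max=7

Answer: 2 2 2 5 6 6 7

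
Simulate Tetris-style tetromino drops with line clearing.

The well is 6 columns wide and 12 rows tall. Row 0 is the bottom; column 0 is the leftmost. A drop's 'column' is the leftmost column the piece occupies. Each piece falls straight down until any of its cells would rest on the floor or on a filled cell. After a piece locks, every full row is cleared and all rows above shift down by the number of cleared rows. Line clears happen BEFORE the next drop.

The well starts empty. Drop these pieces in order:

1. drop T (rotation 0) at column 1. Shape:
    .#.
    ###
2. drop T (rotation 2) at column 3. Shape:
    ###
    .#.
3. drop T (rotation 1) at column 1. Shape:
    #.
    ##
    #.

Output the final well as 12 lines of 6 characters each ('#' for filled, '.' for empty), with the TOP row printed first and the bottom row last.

Answer: ......
......
......
......
......
......
......
......
.#....
.##...
.#####
.####.

Derivation:
Drop 1: T rot0 at col 1 lands with bottom-row=0; cleared 0 line(s) (total 0); column heights now [0 1 2 1 0 0], max=2
Drop 2: T rot2 at col 3 lands with bottom-row=0; cleared 0 line(s) (total 0); column heights now [0 1 2 2 2 2], max=2
Drop 3: T rot1 at col 1 lands with bottom-row=1; cleared 0 line(s) (total 0); column heights now [0 4 3 2 2 2], max=4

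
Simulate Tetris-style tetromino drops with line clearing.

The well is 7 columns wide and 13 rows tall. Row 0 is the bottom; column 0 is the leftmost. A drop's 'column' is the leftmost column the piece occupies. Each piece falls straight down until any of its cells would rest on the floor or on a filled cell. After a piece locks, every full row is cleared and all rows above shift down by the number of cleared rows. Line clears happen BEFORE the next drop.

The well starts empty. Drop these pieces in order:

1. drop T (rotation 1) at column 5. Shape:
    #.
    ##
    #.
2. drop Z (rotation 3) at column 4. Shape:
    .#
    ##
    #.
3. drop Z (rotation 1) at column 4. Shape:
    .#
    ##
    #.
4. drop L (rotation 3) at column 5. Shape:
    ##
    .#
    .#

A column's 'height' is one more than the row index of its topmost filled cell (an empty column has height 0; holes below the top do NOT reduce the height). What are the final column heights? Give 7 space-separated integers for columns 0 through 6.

Answer: 0 0 0 0 6 8 8

Derivation:
Drop 1: T rot1 at col 5 lands with bottom-row=0; cleared 0 line(s) (total 0); column heights now [0 0 0 0 0 3 2], max=3
Drop 2: Z rot3 at col 4 lands with bottom-row=2; cleared 0 line(s) (total 0); column heights now [0 0 0 0 4 5 2], max=5
Drop 3: Z rot1 at col 4 lands with bottom-row=4; cleared 0 line(s) (total 0); column heights now [0 0 0 0 6 7 2], max=7
Drop 4: L rot3 at col 5 lands with bottom-row=5; cleared 0 line(s) (total 0); column heights now [0 0 0 0 6 8 8], max=8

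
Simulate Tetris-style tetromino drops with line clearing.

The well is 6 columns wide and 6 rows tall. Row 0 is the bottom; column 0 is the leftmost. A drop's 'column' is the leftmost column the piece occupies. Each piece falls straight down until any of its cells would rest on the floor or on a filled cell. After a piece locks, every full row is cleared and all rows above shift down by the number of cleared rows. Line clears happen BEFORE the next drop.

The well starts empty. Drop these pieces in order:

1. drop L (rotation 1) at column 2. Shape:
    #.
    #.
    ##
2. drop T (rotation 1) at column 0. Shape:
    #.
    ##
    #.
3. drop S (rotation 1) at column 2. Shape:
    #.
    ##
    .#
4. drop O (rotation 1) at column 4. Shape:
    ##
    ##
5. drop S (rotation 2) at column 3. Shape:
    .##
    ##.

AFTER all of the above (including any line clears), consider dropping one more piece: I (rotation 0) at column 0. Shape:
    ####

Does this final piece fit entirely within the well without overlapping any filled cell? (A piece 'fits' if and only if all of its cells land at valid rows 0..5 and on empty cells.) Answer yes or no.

Drop 1: L rot1 at col 2 lands with bottom-row=0; cleared 0 line(s) (total 0); column heights now [0 0 3 1 0 0], max=3
Drop 2: T rot1 at col 0 lands with bottom-row=0; cleared 0 line(s) (total 0); column heights now [3 2 3 1 0 0], max=3
Drop 3: S rot1 at col 2 lands with bottom-row=2; cleared 0 line(s) (total 0); column heights now [3 2 5 4 0 0], max=5
Drop 4: O rot1 at col 4 lands with bottom-row=0; cleared 0 line(s) (total 0); column heights now [3 2 5 4 2 2], max=5
Drop 5: S rot2 at col 3 lands with bottom-row=4; cleared 0 line(s) (total 0); column heights now [3 2 5 5 6 6], max=6
Test piece I rot0 at col 0 (width 4): heights before test = [3 2 5 5 6 6]; fits = True

Answer: yes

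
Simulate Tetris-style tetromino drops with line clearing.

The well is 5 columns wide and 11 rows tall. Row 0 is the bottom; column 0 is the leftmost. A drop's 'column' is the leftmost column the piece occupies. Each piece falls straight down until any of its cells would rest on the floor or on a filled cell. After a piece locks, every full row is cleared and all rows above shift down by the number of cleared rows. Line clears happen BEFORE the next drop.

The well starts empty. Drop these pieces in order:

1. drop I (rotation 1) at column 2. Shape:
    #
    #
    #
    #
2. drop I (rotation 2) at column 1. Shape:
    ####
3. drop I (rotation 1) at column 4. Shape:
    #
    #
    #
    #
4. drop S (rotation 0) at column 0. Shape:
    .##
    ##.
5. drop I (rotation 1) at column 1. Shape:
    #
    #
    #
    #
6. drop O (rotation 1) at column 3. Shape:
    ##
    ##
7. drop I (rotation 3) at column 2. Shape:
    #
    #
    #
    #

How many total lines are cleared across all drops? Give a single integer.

Answer: 0

Derivation:
Drop 1: I rot1 at col 2 lands with bottom-row=0; cleared 0 line(s) (total 0); column heights now [0 0 4 0 0], max=4
Drop 2: I rot2 at col 1 lands with bottom-row=4; cleared 0 line(s) (total 0); column heights now [0 5 5 5 5], max=5
Drop 3: I rot1 at col 4 lands with bottom-row=5; cleared 0 line(s) (total 0); column heights now [0 5 5 5 9], max=9
Drop 4: S rot0 at col 0 lands with bottom-row=5; cleared 0 line(s) (total 0); column heights now [6 7 7 5 9], max=9
Drop 5: I rot1 at col 1 lands with bottom-row=7; cleared 0 line(s) (total 0); column heights now [6 11 7 5 9], max=11
Drop 6: O rot1 at col 3 lands with bottom-row=9; cleared 0 line(s) (total 0); column heights now [6 11 7 11 11], max=11
Drop 7: I rot3 at col 2 lands with bottom-row=7; cleared 0 line(s) (total 0); column heights now [6 11 11 11 11], max=11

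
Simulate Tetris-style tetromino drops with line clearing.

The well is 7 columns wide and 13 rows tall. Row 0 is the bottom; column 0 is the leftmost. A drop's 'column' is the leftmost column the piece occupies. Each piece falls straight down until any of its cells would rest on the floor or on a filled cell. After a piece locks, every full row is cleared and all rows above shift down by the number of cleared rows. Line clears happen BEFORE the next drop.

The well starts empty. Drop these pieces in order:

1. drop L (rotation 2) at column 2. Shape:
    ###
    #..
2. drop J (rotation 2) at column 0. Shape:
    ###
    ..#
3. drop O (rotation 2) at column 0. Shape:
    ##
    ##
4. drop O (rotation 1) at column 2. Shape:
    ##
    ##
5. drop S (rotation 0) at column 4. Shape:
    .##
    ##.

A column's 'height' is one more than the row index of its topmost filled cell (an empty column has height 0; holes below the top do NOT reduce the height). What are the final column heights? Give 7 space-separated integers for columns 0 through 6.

Answer: 6 6 6 6 3 4 4

Derivation:
Drop 1: L rot2 at col 2 lands with bottom-row=0; cleared 0 line(s) (total 0); column heights now [0 0 2 2 2 0 0], max=2
Drop 2: J rot2 at col 0 lands with bottom-row=2; cleared 0 line(s) (total 0); column heights now [4 4 4 2 2 0 0], max=4
Drop 3: O rot2 at col 0 lands with bottom-row=4; cleared 0 line(s) (total 0); column heights now [6 6 4 2 2 0 0], max=6
Drop 4: O rot1 at col 2 lands with bottom-row=4; cleared 0 line(s) (total 0); column heights now [6 6 6 6 2 0 0], max=6
Drop 5: S rot0 at col 4 lands with bottom-row=2; cleared 0 line(s) (total 0); column heights now [6 6 6 6 3 4 4], max=6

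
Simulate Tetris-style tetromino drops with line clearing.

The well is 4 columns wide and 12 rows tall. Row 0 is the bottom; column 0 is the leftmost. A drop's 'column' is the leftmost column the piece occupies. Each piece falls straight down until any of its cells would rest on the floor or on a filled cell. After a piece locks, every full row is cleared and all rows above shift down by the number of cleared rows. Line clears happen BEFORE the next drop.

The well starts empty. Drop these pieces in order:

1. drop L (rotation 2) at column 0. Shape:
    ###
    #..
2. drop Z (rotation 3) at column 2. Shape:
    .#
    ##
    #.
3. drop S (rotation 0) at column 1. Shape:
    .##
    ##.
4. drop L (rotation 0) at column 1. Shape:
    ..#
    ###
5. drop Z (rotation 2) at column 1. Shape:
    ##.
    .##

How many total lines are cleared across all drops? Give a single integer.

Drop 1: L rot2 at col 0 lands with bottom-row=0; cleared 0 line(s) (total 0); column heights now [2 2 2 0], max=2
Drop 2: Z rot3 at col 2 lands with bottom-row=2; cleared 0 line(s) (total 0); column heights now [2 2 4 5], max=5
Drop 3: S rot0 at col 1 lands with bottom-row=4; cleared 0 line(s) (total 0); column heights now [2 5 6 6], max=6
Drop 4: L rot0 at col 1 lands with bottom-row=6; cleared 0 line(s) (total 0); column heights now [2 7 7 8], max=8
Drop 5: Z rot2 at col 1 lands with bottom-row=8; cleared 0 line(s) (total 0); column heights now [2 10 10 9], max=10

Answer: 0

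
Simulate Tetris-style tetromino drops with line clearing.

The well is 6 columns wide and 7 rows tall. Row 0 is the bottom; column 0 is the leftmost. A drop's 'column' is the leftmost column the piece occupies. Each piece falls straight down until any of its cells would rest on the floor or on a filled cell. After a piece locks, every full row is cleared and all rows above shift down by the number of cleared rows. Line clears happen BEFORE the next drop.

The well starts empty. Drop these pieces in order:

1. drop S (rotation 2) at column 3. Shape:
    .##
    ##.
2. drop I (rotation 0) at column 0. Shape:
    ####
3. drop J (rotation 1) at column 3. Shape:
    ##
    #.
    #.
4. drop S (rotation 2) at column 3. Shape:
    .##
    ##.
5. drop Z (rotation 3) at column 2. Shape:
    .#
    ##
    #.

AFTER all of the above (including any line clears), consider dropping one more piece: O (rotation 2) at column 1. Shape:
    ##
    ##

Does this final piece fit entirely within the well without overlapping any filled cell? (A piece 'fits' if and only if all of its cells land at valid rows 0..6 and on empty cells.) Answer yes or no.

Drop 1: S rot2 at col 3 lands with bottom-row=0; cleared 0 line(s) (total 0); column heights now [0 0 0 1 2 2], max=2
Drop 2: I rot0 at col 0 lands with bottom-row=1; cleared 1 line(s) (total 1); column heights now [0 0 0 1 1 0], max=1
Drop 3: J rot1 at col 3 lands with bottom-row=1; cleared 0 line(s) (total 1); column heights now [0 0 0 4 4 0], max=4
Drop 4: S rot2 at col 3 lands with bottom-row=4; cleared 0 line(s) (total 1); column heights now [0 0 0 5 6 6], max=6
Drop 5: Z rot3 at col 2 lands with bottom-row=4; cleared 0 line(s) (total 1); column heights now [0 0 6 7 6 6], max=7
Test piece O rot2 at col 1 (width 2): heights before test = [0 0 6 7 6 6]; fits = False

Answer: no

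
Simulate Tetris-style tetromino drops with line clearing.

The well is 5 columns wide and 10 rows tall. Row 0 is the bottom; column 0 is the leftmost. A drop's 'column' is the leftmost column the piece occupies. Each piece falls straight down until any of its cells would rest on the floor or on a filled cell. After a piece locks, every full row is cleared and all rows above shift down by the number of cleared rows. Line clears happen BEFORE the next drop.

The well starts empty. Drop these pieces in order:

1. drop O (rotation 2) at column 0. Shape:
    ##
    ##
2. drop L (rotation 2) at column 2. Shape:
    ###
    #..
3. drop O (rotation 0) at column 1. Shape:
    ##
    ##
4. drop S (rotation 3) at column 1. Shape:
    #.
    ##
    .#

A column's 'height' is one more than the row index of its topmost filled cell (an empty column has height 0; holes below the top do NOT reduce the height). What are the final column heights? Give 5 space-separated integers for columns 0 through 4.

Drop 1: O rot2 at col 0 lands with bottom-row=0; cleared 0 line(s) (total 0); column heights now [2 2 0 0 0], max=2
Drop 2: L rot2 at col 2 lands with bottom-row=0; cleared 1 line(s) (total 1); column heights now [1 1 1 0 0], max=1
Drop 3: O rot0 at col 1 lands with bottom-row=1; cleared 0 line(s) (total 1); column heights now [1 3 3 0 0], max=3
Drop 4: S rot3 at col 1 lands with bottom-row=3; cleared 0 line(s) (total 1); column heights now [1 6 5 0 0], max=6

Answer: 1 6 5 0 0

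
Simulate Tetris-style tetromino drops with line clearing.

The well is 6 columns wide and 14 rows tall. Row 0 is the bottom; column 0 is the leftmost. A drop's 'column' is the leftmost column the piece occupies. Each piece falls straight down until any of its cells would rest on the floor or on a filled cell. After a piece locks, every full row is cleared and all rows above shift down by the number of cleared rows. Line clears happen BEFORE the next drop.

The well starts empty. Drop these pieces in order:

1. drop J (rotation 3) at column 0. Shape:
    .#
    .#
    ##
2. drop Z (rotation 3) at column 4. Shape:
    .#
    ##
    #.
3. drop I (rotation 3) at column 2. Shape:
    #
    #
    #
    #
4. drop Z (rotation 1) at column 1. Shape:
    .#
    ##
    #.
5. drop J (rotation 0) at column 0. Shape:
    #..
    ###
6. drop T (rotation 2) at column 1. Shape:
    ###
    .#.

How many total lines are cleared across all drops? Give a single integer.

Answer: 0

Derivation:
Drop 1: J rot3 at col 0 lands with bottom-row=0; cleared 0 line(s) (total 0); column heights now [1 3 0 0 0 0], max=3
Drop 2: Z rot3 at col 4 lands with bottom-row=0; cleared 0 line(s) (total 0); column heights now [1 3 0 0 2 3], max=3
Drop 3: I rot3 at col 2 lands with bottom-row=0; cleared 0 line(s) (total 0); column heights now [1 3 4 0 2 3], max=4
Drop 4: Z rot1 at col 1 lands with bottom-row=3; cleared 0 line(s) (total 0); column heights now [1 5 6 0 2 3], max=6
Drop 5: J rot0 at col 0 lands with bottom-row=6; cleared 0 line(s) (total 0); column heights now [8 7 7 0 2 3], max=8
Drop 6: T rot2 at col 1 lands with bottom-row=7; cleared 0 line(s) (total 0); column heights now [8 9 9 9 2 3], max=9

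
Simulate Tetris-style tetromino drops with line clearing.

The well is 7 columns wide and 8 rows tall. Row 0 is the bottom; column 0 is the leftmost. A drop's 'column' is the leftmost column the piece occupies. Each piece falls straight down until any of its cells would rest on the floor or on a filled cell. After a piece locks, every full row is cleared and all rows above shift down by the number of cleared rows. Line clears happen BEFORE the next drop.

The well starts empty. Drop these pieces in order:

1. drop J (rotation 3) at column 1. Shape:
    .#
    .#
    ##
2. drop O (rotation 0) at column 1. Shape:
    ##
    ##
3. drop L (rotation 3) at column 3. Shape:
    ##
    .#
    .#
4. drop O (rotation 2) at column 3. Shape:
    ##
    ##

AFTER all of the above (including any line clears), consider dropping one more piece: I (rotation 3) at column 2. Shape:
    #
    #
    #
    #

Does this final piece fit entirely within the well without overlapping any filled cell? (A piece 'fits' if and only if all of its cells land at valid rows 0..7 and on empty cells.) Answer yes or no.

Answer: no

Derivation:
Drop 1: J rot3 at col 1 lands with bottom-row=0; cleared 0 line(s) (total 0); column heights now [0 1 3 0 0 0 0], max=3
Drop 2: O rot0 at col 1 lands with bottom-row=3; cleared 0 line(s) (total 0); column heights now [0 5 5 0 0 0 0], max=5
Drop 3: L rot3 at col 3 lands with bottom-row=0; cleared 0 line(s) (total 0); column heights now [0 5 5 3 3 0 0], max=5
Drop 4: O rot2 at col 3 lands with bottom-row=3; cleared 0 line(s) (total 0); column heights now [0 5 5 5 5 0 0], max=5
Test piece I rot3 at col 2 (width 1): heights before test = [0 5 5 5 5 0 0]; fits = False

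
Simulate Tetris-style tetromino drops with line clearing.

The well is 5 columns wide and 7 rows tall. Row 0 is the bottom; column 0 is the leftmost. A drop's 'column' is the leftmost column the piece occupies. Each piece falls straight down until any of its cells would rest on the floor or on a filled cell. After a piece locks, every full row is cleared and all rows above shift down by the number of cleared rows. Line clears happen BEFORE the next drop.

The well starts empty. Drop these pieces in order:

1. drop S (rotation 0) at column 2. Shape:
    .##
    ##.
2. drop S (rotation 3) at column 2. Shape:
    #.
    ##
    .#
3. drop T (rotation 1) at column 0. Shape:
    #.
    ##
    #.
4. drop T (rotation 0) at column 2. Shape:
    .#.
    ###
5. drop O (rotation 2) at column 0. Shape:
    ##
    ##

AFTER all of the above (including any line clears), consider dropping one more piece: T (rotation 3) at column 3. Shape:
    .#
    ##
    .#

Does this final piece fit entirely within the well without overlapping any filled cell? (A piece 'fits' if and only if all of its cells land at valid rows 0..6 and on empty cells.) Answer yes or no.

Drop 1: S rot0 at col 2 lands with bottom-row=0; cleared 0 line(s) (total 0); column heights now [0 0 1 2 2], max=2
Drop 2: S rot3 at col 2 lands with bottom-row=2; cleared 0 line(s) (total 0); column heights now [0 0 5 4 2], max=5
Drop 3: T rot1 at col 0 lands with bottom-row=0; cleared 0 line(s) (total 0); column heights now [3 2 5 4 2], max=5
Drop 4: T rot0 at col 2 lands with bottom-row=5; cleared 0 line(s) (total 0); column heights now [3 2 6 7 6], max=7
Drop 5: O rot2 at col 0 lands with bottom-row=3; cleared 0 line(s) (total 0); column heights now [5 5 6 7 6], max=7
Test piece T rot3 at col 3 (width 2): heights before test = [5 5 6 7 6]; fits = False

Answer: no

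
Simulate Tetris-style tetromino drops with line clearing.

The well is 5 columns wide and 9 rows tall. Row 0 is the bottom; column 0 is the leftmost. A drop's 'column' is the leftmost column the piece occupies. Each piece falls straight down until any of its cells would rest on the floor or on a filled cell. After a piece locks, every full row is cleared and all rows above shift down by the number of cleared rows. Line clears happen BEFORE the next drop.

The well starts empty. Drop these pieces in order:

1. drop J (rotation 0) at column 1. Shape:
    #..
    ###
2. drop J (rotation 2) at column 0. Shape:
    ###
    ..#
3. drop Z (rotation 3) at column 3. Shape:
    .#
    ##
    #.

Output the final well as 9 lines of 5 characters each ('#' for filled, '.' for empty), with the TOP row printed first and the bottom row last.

Answer: .....
.....
.....
.....
.....
.....
....#
.###.
.###.

Derivation:
Drop 1: J rot0 at col 1 lands with bottom-row=0; cleared 0 line(s) (total 0); column heights now [0 2 1 1 0], max=2
Drop 2: J rot2 at col 0 lands with bottom-row=1; cleared 0 line(s) (total 0); column heights now [3 3 3 1 0], max=3
Drop 3: Z rot3 at col 3 lands with bottom-row=1; cleared 1 line(s) (total 1); column heights now [0 2 2 2 3], max=3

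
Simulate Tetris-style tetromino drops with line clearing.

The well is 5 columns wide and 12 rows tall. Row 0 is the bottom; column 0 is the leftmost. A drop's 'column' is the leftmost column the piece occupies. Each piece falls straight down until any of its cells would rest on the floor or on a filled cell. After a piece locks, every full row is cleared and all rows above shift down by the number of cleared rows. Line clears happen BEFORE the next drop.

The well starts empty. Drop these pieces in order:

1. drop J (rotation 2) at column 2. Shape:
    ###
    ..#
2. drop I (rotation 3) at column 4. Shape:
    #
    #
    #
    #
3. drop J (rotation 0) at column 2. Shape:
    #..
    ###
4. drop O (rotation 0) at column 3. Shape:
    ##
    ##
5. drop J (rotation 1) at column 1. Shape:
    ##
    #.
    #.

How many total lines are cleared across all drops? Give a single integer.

Drop 1: J rot2 at col 2 lands with bottom-row=0; cleared 0 line(s) (total 0); column heights now [0 0 2 2 2], max=2
Drop 2: I rot3 at col 4 lands with bottom-row=2; cleared 0 line(s) (total 0); column heights now [0 0 2 2 6], max=6
Drop 3: J rot0 at col 2 lands with bottom-row=6; cleared 0 line(s) (total 0); column heights now [0 0 8 7 7], max=8
Drop 4: O rot0 at col 3 lands with bottom-row=7; cleared 0 line(s) (total 0); column heights now [0 0 8 9 9], max=9
Drop 5: J rot1 at col 1 lands with bottom-row=6; cleared 0 line(s) (total 0); column heights now [0 9 9 9 9], max=9

Answer: 0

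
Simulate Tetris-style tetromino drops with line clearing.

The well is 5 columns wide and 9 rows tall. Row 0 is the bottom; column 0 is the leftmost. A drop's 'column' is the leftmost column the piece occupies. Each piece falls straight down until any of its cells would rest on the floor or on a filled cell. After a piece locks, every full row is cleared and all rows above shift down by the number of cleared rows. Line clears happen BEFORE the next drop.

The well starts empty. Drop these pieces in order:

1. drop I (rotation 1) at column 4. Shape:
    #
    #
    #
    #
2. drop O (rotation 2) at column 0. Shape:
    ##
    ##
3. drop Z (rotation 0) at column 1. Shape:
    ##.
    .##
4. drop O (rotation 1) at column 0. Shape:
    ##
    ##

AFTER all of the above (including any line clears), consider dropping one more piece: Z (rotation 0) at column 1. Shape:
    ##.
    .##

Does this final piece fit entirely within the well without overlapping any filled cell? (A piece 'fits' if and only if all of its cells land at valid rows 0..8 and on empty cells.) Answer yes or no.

Drop 1: I rot1 at col 4 lands with bottom-row=0; cleared 0 line(s) (total 0); column heights now [0 0 0 0 4], max=4
Drop 2: O rot2 at col 0 lands with bottom-row=0; cleared 0 line(s) (total 0); column heights now [2 2 0 0 4], max=4
Drop 3: Z rot0 at col 1 lands with bottom-row=1; cleared 1 line(s) (total 1); column heights now [1 2 2 0 3], max=3
Drop 4: O rot1 at col 0 lands with bottom-row=2; cleared 0 line(s) (total 1); column heights now [4 4 2 0 3], max=4
Test piece Z rot0 at col 1 (width 3): heights before test = [4 4 2 0 3]; fits = True

Answer: yes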